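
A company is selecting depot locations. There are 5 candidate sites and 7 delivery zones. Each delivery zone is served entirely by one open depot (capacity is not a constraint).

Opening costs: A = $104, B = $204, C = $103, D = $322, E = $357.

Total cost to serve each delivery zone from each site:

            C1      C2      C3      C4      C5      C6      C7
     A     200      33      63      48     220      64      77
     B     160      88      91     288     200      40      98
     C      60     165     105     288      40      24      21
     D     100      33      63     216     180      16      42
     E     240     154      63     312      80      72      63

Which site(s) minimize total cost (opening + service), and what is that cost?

For any fixed open set, each delivery zone goes to its cheapest open site; total = fixed + service.
{A, C}: C1→C 60, C2→A 33, C3→A 63, C4→A 48, C5→C 40, C6→C 24, C7→C 21. Service 289; fixed 207; total 496.
{A, B, C}: C1→C 60, C2→A 33, C3→A 63, C4→A 48, C5→C 40, C6→C 24, C7→C 21. Service 289; fixed 411; total 700.
{C}: service 703 + fixed 103 = 806
{A, B, C, D, E}: service 281 + fixed 1090 = 1371
No other subset beats 496.

Open A and C; minimum total cost 496.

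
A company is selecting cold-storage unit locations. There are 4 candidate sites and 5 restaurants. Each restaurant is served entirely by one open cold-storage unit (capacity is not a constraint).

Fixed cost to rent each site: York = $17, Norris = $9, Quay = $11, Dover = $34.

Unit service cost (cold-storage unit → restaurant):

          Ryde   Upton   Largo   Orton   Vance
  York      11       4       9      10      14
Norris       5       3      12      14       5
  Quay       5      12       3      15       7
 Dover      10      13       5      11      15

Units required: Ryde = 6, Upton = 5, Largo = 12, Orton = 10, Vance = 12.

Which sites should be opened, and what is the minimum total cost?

Open York, Norris and Quay; minimum total cost 278.

For any fixed open set, each restaurant goes to its cheapest open site; total = fixed + service.
{York, Norris, Quay}: Ryde→Norris 5·6=30, Upton→Norris 3·5=15, Largo→Quay 3·12=36, Orton→York 10·10=100, Vance→Norris 5·12=60. Service 241; fixed 37; total 278.
{York, Quay}: service 270 + fixed 28 = 298
{Norris, Quay}: Ryde→Norris 5·6=30, Upton→Norris 3·5=15, Largo→Quay 3·12=36, Orton→Norris 14·10=140, Vance→Norris 5·12=60. Service 281; fixed 20; total 301.
{York, Norris, Quay, Dover}: service 241 + fixed 71 = 312
(All 15 nonempty subsets were checked; York, Norris and Quay is lowest.)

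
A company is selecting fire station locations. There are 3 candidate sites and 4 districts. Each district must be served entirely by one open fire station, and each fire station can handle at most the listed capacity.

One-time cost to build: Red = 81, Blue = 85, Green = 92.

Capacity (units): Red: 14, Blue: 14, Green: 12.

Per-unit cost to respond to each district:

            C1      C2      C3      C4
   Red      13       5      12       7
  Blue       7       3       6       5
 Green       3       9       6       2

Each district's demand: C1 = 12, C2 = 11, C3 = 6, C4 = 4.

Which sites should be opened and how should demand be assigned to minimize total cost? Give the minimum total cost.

Minimum total cost: 405

Open {Red, Blue, Green}: C1→Green 3·12=36, C2→Red 5·11=55, C3→Blue 6·6=36, C4→Blue 5·4=20.
Loads: Red carries 11/14, Blue carries 10/14, Green carries 12/12. Service 147; fixed 258; total 405.
Next best feasible plan costs 427.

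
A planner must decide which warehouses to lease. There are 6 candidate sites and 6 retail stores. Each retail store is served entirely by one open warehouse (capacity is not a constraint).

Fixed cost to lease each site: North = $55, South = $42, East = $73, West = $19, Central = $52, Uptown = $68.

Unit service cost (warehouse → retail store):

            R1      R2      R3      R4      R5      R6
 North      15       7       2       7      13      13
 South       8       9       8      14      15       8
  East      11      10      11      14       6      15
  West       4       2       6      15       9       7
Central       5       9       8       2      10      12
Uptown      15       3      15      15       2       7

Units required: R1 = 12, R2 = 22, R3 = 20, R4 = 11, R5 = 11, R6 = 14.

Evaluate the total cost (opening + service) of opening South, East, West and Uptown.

Total cost: 688

Each retail store is assigned to its cheapest site among the open ones.
{South, East, West, Uptown}: R1→West 4·12=48, R2→West 2·22=44, R3→West 6·20=120, R4→South 14·11=154, R5→Uptown 2·11=22, R6→West 7·14=98. Service 486; fixed 202; total 688.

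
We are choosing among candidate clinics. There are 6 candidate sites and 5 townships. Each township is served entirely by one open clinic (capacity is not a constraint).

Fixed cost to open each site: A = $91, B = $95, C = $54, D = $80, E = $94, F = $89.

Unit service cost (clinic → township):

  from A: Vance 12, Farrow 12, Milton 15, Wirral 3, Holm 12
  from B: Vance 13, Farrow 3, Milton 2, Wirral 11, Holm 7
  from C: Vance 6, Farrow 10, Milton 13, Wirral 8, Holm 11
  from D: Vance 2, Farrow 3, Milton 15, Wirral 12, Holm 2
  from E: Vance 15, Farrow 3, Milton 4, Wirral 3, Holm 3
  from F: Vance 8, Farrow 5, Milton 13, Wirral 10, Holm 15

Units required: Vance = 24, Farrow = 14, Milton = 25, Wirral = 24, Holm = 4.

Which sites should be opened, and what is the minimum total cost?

For any fixed open set, each township goes to its cheapest open site; total = fixed + service.
{D, E}: Vance→D 2·24=48, Farrow→D 3·14=42, Milton→E 4·25=100, Wirral→E 3·24=72, Holm→D 2·4=8. Service 270; fixed 174; total 444.
{A, B, D}: service 220 + fixed 266 = 486
{B, D, E}: service 220 + fixed 269 = 489
{A, B, C, D, E, F}: Vance→D 2·24=48, Farrow→B 3·14=42, Milton→B 2·25=50, Wirral→A 3·24=72, Holm→D 2·4=8. Service 220; fixed 503; total 723.
No other subset beats 444.

Open D and E; minimum total cost 444.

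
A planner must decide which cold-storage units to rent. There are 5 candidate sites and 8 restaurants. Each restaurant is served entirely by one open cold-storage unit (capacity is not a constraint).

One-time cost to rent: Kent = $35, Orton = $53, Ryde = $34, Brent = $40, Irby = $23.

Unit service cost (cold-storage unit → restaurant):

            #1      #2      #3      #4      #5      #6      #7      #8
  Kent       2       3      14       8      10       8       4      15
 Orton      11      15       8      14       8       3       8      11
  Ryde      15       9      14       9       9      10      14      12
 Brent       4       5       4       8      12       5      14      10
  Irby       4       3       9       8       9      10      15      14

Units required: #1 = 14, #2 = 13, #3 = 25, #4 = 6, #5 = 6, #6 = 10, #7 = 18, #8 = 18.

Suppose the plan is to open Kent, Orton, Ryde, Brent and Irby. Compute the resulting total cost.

Total cost: 730

Each restaurant is assigned to its cheapest site among the open ones.
{Kent, Orton, Ryde, Brent, Irby}: #1→Kent 2·14=28, #2→Kent 3·13=39, #3→Brent 4·25=100, #4→Kent 8·6=48, #5→Orton 8·6=48, #6→Orton 3·10=30, #7→Kent 4·18=72, #8→Brent 10·18=180. Service 545; fixed 185; total 730.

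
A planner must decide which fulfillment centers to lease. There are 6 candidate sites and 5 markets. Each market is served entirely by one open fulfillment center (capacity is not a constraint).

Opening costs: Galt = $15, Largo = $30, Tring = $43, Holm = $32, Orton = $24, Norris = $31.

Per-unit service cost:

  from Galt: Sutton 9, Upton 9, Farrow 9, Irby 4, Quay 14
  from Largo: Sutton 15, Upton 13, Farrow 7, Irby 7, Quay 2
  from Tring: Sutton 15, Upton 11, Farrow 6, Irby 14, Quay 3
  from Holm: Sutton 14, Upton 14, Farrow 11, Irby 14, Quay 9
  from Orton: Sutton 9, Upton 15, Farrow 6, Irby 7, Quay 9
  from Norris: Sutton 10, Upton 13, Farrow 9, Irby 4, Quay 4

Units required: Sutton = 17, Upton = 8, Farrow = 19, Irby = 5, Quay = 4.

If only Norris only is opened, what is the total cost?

Total cost: 512

Each market is assigned to its cheapest site among the open ones.
{Norris}: Sutton→Norris 10·17=170, Upton→Norris 13·8=104, Farrow→Norris 9·19=171, Irby→Norris 4·5=20, Quay→Norris 4·4=16. Service 481; fixed 31; total 512.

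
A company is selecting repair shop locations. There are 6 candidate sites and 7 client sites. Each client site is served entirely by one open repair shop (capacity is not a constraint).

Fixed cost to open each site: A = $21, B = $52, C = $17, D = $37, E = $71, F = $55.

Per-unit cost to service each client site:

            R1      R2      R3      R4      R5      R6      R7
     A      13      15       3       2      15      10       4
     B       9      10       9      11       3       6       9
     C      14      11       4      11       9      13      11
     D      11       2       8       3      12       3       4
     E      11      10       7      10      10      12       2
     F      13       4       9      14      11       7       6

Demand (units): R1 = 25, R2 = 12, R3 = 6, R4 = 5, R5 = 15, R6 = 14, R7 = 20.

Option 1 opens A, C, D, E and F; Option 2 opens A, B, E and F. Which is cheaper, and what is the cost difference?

Option 2 is cheaper by 76.

Option 1: {A, C, D, E, F}: R1→D 11·25=275, R2→D 2·12=24, R3→A 3·6=18, R4→A 2·5=10, R5→C 9·15=135, R6→D 3·14=42, R7→E 2·20=40. Service 544; fixed 201; total 745.
Option 2: {A, B, E, F}: R1→B 9·25=225, R2→F 4·12=48, R3→A 3·6=18, R4→A 2·5=10, R5→B 3·15=45, R6→B 6·14=84, R7→E 2·20=40. Service 470; fixed 199; total 669.
Difference: |745 − 669| = 76.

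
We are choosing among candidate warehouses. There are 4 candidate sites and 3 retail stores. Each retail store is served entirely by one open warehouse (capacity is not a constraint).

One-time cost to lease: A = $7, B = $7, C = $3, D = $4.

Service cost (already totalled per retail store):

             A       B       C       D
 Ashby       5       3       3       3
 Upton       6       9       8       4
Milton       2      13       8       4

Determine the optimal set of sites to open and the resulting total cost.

Open D only; minimum total cost 15.

For any fixed open set, each retail store goes to its cheapest open site; total = fixed + service.
{D}: Ashby→D 3, Upton→D 4, Milton→D 4. Service 11; fixed 4; total 15.
{C, D}: Ashby→C 3, Upton→D 4, Milton→D 4. Service 11; fixed 7; total 18.
{A}: Ashby→A 5, Upton→A 6, Milton→A 2. Service 13; fixed 7; total 20.
{A, B, C, D}: service 9 + fixed 21 = 30
(All 15 nonempty subsets were checked; D only is lowest.)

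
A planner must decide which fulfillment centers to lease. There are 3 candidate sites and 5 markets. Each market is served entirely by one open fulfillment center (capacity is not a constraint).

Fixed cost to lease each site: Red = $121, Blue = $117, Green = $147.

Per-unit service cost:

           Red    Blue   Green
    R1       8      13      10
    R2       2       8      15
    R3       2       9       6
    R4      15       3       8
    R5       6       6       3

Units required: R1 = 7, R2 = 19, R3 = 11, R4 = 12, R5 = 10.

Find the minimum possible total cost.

For any fixed open set, each market goes to its cheapest open site; total = fixed + service.
{Red, Blue}: R1→Red 8·7=56, R2→Red 2·19=38, R3→Red 2·11=22, R4→Blue 3·12=36, R5→Red 6·10=60. Service 212; fixed 238; total 450.
{Red}: R1→Red 8·7=56, R2→Red 2·19=38, R3→Red 2·11=22, R4→Red 15·12=180, R5→Red 6·10=60. Service 356; fixed 121; total 477.
{Red, Green}: R1→Red 8·7=56, R2→Red 2·19=38, R3→Red 2·11=22, R4→Green 8·12=96, R5→Green 3·10=30. Service 242; fixed 268; total 510.
{Red, Blue, Green}: R1→Red 8·7=56, R2→Red 2·19=38, R3→Red 2·11=22, R4→Blue 3·12=36, R5→Green 3·10=30. Service 182; fixed 385; total 567.
No other subset beats 450.

Minimum total cost: 450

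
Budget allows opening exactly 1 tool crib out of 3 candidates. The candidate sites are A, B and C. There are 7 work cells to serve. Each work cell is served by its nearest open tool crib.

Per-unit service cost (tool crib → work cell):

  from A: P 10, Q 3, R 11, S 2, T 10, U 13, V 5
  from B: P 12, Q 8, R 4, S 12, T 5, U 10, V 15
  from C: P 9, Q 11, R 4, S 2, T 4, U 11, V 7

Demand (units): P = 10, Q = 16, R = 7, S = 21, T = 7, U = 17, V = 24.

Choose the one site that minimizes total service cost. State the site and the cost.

Choose A only; total service cost 678.

With exactly 1 open, each work cell uses its cheapest among the chosen.
{A}: P→A 10·10=100, Q→A 3·16=48, R→A 11·7=77, S→A 2·21=42, T→A 10·7=70, U→A 13·17=221, V→A 5·24=120. Service cost 678.
{C}: service cost 719
{B}: service cost 1093
Among all 3 size-1 choices, {A} is lowest.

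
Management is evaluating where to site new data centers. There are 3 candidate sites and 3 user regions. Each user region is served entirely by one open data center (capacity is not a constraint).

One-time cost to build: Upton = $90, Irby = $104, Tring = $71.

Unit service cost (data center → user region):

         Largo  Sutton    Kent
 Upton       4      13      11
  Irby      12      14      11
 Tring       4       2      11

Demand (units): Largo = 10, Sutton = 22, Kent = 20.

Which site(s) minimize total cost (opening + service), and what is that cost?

For any fixed open set, each user region goes to its cheapest open site; total = fixed + service.
{Tring}: Largo→Tring 4·10=40, Sutton→Tring 2·22=44, Kent→Tring 11·20=220. Service 304; fixed 71; total 375.
{Upton, Tring}: service 304 + fixed 161 = 465
{Irby, Tring}: service 304 + fixed 175 = 479
{Upton, Irby, Tring}: service 304 + fixed 265 = 569
No other subset beats 375.

Open Tring only; minimum total cost 375.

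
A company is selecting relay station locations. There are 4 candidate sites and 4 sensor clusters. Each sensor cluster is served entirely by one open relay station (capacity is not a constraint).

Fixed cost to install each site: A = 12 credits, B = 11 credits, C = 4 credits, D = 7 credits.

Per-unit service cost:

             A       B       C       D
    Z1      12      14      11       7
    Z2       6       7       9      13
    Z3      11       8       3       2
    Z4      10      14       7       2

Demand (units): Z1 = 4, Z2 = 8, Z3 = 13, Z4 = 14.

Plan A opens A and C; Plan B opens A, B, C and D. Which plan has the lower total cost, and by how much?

Plan B is cheaper by 81.

Plan A: {A, C}: Z1→C 11·4=44, Z2→A 6·8=48, Z3→C 3·13=39, Z4→C 7·14=98. Service 229; fixed 16; total 245.
Plan B: {A, B, C, D}: Z1→D 7·4=28, Z2→A 6·8=48, Z3→D 2·13=26, Z4→D 2·14=28. Service 130; fixed 34; total 164.
Difference: |245 − 164| = 81.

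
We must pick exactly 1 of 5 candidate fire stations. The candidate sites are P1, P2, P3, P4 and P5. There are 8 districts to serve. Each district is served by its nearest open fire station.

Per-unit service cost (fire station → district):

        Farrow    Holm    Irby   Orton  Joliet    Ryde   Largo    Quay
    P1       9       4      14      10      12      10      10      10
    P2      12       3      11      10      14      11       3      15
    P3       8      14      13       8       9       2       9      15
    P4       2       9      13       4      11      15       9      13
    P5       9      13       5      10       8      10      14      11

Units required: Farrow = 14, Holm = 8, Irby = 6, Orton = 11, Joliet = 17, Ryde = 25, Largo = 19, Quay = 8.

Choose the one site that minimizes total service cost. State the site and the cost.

With exactly 1 open, each district uses its cheapest among the chosen.
{P3}: Farrow→P3 8·14=112, Holm→P3 14·8=112, Irby→P3 13·6=78, Orton→P3 8·11=88, Joliet→P3 9·17=153, Ryde→P3 2·25=50, Largo→P3 9·19=171, Quay→P3 15·8=120. Service cost 884.
{P2}: service cost 1058
{P4}: service cost 1059
Among all 5 size-1 choices, {P3} is lowest.

Choose P3 only; total service cost 884.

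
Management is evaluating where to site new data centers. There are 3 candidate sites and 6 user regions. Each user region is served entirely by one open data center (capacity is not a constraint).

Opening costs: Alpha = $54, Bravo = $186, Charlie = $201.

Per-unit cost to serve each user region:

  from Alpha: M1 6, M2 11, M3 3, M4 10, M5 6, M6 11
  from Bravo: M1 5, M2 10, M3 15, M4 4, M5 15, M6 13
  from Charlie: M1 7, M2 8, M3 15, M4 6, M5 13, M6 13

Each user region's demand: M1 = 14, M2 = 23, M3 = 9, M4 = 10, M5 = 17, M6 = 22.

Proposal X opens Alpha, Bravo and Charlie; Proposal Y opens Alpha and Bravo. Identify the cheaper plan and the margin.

Proposal X: {Alpha, Bravo, Charlie}: M1→Bravo 5·14=70, M2→Charlie 8·23=184, M3→Alpha 3·9=27, M4→Bravo 4·10=40, M5→Alpha 6·17=102, M6→Alpha 11·22=242. Service 665; fixed 441; total 1106.
Proposal Y: {Alpha, Bravo}: M1→Bravo 5·14=70, M2→Bravo 10·23=230, M3→Alpha 3·9=27, M4→Bravo 4·10=40, M5→Alpha 6·17=102, M6→Alpha 11·22=242. Service 711; fixed 240; total 951.
Difference: |1106 − 951| = 155.

Proposal Y is cheaper by 155.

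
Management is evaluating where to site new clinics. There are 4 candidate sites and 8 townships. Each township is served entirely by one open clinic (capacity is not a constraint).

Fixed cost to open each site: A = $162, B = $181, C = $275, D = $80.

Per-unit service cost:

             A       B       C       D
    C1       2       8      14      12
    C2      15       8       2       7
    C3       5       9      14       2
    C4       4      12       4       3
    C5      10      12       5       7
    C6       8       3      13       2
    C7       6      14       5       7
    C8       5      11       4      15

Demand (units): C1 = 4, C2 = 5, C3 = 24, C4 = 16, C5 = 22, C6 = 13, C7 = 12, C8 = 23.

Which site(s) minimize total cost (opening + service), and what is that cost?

Open A and D; minimum total cost 748.

For any fixed open set, each township goes to its cheapest open site; total = fixed + service.
{A, D}: C1→A 2·4=8, C2→D 7·5=35, C3→D 2·24=48, C4→D 3·16=48, C5→D 7·22=154, C6→D 2·13=26, C7→A 6·12=72, C8→A 5·23=115. Service 506; fixed 242; total 748.
{C, D}: service 442 + fixed 355 = 797
{D}: C1→D 12·4=48, C2→D 7·5=35, C3→D 2·24=48, C4→D 3·16=48, C5→D 7·22=154, C6→D 2·13=26, C7→D 7·12=84, C8→D 15·23=345. Service 788; fixed 80; total 868.
{A, B, C, D}: service 402 + fixed 698 = 1100
(All 15 nonempty subsets were checked; A and D is lowest.)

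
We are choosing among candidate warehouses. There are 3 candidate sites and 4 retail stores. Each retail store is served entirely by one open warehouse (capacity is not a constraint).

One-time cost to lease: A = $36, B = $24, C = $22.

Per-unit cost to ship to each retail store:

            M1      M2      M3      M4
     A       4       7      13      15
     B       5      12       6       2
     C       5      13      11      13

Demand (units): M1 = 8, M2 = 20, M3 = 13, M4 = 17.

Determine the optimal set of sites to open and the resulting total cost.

Open A and B; minimum total cost 344.

For any fixed open set, each retail store goes to its cheapest open site; total = fixed + service.
{A, B}: M1→A 4·8=32, M2→A 7·20=140, M3→B 6·13=78, M4→B 2·17=34. Service 284; fixed 60; total 344.
{A, B, C}: M1→A 4·8=32, M2→A 7·20=140, M3→B 6·13=78, M4→B 2·17=34. Service 284; fixed 82; total 366.
{B}: service 392 + fixed 24 = 416
{C}: service 664 + fixed 22 = 686
(All 7 nonempty subsets were checked; A and B is lowest.)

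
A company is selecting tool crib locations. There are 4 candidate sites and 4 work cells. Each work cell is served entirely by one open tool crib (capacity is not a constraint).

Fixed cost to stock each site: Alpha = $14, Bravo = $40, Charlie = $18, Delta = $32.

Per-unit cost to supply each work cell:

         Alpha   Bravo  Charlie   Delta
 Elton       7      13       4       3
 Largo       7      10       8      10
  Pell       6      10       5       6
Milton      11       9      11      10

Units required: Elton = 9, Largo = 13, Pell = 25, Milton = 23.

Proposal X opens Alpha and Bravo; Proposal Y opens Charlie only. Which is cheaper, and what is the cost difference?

Proposal Y is cheaper by 29.

Proposal X: {Alpha, Bravo}: Elton→Alpha 7·9=63, Largo→Alpha 7·13=91, Pell→Alpha 6·25=150, Milton→Bravo 9·23=207. Service 511; fixed 54; total 565.
Proposal Y: {Charlie}: Elton→Charlie 4·9=36, Largo→Charlie 8·13=104, Pell→Charlie 5·25=125, Milton→Charlie 11·23=253. Service 518; fixed 18; total 536.
Difference: |565 − 536| = 29.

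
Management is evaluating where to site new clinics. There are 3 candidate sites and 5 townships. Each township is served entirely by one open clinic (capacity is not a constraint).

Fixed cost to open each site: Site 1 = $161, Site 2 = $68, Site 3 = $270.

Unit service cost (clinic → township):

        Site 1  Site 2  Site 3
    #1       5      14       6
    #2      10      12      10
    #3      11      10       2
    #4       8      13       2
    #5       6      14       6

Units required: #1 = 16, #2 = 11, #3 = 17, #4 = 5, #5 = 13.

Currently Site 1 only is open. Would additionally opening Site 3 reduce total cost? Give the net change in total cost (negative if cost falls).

Current service cost with {Site 1}: 495.
Adding Site 3: each township re-picks its cheapest; new service cost 312, saving 183.
Extra fixed cost: 270. Net change = 270 − 183 = 87.
(Totals: 656 → 743.)

No — net change +87 (cost rises by 87).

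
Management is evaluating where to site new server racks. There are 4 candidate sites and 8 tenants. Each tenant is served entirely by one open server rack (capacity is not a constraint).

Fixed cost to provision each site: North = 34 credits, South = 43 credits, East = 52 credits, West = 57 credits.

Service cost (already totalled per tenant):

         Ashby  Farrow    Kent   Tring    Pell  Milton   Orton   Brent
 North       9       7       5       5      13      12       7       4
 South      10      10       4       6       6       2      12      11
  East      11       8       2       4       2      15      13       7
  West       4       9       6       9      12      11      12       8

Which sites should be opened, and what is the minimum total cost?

For any fixed open set, each tenant goes to its cheapest open site; total = fixed + service.
{North}: Ashby→North 9, Farrow→North 7, Kent→North 5, Tring→North 5, Pell→North 13, Milton→North 12, Orton→North 7, Brent→North 4. Service 62; fixed 34; total 96.
{South}: service 61 + fixed 43 = 104
{East}: service 62 + fixed 52 = 114
{North, South, East, West}: Ashby→West 4, Farrow→North 7, Kent→East 2, Tring→East 4, Pell→East 2, Milton→South 2, Orton→North 7, Brent→North 4. Service 32; fixed 186; total 218.
No other subset beats 96.

Open North only; minimum total cost 96.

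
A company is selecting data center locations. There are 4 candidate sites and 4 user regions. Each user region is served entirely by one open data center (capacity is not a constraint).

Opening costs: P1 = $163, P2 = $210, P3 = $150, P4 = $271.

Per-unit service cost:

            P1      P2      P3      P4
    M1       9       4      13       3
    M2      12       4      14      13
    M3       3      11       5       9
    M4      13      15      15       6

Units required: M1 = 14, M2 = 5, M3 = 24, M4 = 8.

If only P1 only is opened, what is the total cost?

Each user region is assigned to its cheapest site among the open ones.
{P1}: M1→P1 9·14=126, M2→P1 12·5=60, M3→P1 3·24=72, M4→P1 13·8=104. Service 362; fixed 163; total 525.

Total cost: 525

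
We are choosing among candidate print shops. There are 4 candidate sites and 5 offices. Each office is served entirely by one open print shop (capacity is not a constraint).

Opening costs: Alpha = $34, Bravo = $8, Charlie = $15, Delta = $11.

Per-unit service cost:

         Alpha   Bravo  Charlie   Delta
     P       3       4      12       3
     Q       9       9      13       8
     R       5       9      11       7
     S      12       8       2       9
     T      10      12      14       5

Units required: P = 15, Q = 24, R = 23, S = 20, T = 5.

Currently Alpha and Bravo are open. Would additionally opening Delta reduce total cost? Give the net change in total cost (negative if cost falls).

Yes — net change −38 (cost falls by 38).

Current service cost with {Alpha, Bravo}: 586.
Adding Delta: each office re-picks its cheapest; new service cost 537, saving 49.
Extra fixed cost: 11. Net change = 11 − 49 = -38.
(Totals: 628 → 590.)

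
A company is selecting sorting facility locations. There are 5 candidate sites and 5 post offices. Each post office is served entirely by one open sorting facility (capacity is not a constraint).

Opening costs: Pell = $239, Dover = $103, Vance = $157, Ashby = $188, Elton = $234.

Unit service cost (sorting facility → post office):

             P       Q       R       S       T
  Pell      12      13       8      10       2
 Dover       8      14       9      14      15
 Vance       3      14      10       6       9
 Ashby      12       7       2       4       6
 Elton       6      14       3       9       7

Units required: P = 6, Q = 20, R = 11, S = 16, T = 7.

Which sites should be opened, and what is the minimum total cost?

For any fixed open set, each post office goes to its cheapest open site; total = fixed + service.
{Ashby}: P→Ashby 12·6=72, Q→Ashby 7·20=140, R→Ashby 2·11=22, S→Ashby 4·16=64, T→Ashby 6·7=42. Service 340; fixed 188; total 528.
{Dover, Ashby}: P→Dover 8·6=48, Q→Ashby 7·20=140, R→Ashby 2·11=22, S→Ashby 4·16=64, T→Ashby 6·7=42. Service 316; fixed 291; total 607.
{Vance, Ashby}: service 286 + fixed 345 = 631
{Pell, Dover, Vance, Ashby, Elton}: P→Vance 3·6=18, Q→Ashby 7·20=140, R→Ashby 2·11=22, S→Ashby 4·16=64, T→Pell 2·7=14. Service 258; fixed 921; total 1179.
No other subset beats 528.

Open Ashby only; minimum total cost 528.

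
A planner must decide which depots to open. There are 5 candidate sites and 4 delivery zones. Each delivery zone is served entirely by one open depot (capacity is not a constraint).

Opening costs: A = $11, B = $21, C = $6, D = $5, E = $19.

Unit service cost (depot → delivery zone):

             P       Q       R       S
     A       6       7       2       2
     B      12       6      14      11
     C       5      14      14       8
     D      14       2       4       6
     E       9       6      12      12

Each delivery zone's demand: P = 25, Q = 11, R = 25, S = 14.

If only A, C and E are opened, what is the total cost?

Total cost: 305

Each delivery zone is assigned to its cheapest site among the open ones.
{A, C, E}: P→C 5·25=125, Q→E 6·11=66, R→A 2·25=50, S→A 2·14=28. Service 269; fixed 36; total 305.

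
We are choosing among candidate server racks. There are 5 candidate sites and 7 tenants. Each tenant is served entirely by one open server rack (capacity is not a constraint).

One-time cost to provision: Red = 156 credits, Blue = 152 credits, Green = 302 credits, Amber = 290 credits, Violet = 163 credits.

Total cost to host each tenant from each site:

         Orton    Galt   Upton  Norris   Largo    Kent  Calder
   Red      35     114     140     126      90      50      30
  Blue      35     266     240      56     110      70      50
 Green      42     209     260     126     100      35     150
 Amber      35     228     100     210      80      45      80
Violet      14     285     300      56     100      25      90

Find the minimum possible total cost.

Minimum total cost: 741

For any fixed open set, each tenant goes to its cheapest open site; total = fixed + service.
{Red}: Orton→Red 35, Galt→Red 114, Upton→Red 140, Norris→Red 126, Largo→Red 90, Kent→Red 50, Calder→Red 30. Service 585; fixed 156; total 741.
{Red, Violet}: service 469 + fixed 319 = 788
{Red, Blue}: service 515 + fixed 308 = 823
{Red, Blue, Green, Amber, Violet}: service 419 + fixed 1063 = 1482
No other subset beats 741.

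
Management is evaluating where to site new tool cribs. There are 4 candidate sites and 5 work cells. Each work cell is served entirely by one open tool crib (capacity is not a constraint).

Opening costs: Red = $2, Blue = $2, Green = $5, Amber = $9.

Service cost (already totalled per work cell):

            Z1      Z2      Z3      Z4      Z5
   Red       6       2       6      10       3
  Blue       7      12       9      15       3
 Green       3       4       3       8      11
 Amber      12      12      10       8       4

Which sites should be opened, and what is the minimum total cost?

For any fixed open set, each work cell goes to its cheapest open site; total = fixed + service.
{Red, Green}: Z1→Green 3, Z2→Red 2, Z3→Green 3, Z4→Green 8, Z5→Red 3. Service 19; fixed 7; total 26.
{Red, Blue, Green}: Z1→Green 3, Z2→Red 2, Z3→Green 3, Z4→Green 8, Z5→Red 3. Service 19; fixed 9; total 28.
{Blue, Green}: service 21 + fixed 7 = 28
{Red, Blue, Green, Amber}: service 19 + fixed 18 = 37
No other subset beats 26.

Open Red and Green; minimum total cost 26.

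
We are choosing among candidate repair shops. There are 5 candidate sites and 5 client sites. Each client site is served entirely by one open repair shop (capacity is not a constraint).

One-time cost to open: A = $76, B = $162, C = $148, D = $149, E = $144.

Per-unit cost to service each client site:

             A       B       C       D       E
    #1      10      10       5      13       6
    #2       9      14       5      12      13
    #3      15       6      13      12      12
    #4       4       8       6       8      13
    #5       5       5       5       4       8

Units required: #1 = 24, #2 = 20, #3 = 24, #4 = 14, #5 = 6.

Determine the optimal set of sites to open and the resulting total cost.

Open B and C; minimum total cost 788.

For any fixed open set, each client site goes to its cheapest open site; total = fixed + service.
{B, C}: #1→C 5·24=120, #2→C 5·20=100, #3→B 6·24=144, #4→C 6·14=84, #5→B 5·6=30. Service 478; fixed 310; total 788.
{C}: service 646 + fixed 148 = 794
{A, B, C}: service 450 + fixed 386 = 836
{A, B, C, D, E}: service 444 + fixed 679 = 1123
No other subset beats 788.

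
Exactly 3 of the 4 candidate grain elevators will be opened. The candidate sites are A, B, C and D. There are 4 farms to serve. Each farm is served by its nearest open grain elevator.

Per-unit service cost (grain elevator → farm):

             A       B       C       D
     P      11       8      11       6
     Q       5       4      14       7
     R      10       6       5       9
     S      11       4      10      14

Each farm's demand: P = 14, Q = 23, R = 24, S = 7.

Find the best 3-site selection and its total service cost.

Choose B, C and D; total service cost 324.

With exactly 3 open, each farm uses its cheapest among the chosen.
{B, C, D}: P→D 6·14=84, Q→B 4·23=92, R→C 5·24=120, S→B 4·7=28. Service cost 324.
{A, B, D}: service cost 348
{A, B, C}: service cost 352
Among all 4 size-3 choices, {B, C, D} is lowest.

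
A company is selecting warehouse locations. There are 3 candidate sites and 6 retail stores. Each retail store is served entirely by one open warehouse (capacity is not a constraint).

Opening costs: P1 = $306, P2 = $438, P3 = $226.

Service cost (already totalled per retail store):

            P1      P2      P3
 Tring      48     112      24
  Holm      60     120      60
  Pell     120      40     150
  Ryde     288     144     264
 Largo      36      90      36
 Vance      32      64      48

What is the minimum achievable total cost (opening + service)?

For any fixed open set, each retail store goes to its cheapest open site; total = fixed + service.
{P3}: Tring→P3 24, Holm→P3 60, Pell→P3 150, Ryde→P3 264, Largo→P3 36, Vance→P3 48. Service 582; fixed 226; total 808.
{P1}: Tring→P1 48, Holm→P1 60, Pell→P1 120, Ryde→P1 288, Largo→P1 36, Vance→P1 32. Service 584; fixed 306; total 890.
{P2}: service 570 + fixed 438 = 1008
{P1, P2, P3}: Tring→P3 24, Holm→P1 60, Pell→P2 40, Ryde→P2 144, Largo→P1 36, Vance→P1 32. Service 336; fixed 970; total 1306.
No other subset beats 808.

Minimum total cost: 808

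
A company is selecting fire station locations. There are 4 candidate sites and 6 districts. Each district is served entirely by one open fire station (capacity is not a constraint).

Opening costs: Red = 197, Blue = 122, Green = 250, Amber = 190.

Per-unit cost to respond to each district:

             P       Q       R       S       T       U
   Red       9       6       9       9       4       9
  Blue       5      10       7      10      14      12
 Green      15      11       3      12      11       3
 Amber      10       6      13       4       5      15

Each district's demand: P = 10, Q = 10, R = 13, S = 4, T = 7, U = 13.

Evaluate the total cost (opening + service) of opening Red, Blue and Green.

Each district is assigned to its cheapest site among the open ones.
{Red, Blue, Green}: P→Blue 5·10=50, Q→Red 6·10=60, R→Green 3·13=39, S→Red 9·4=36, T→Red 4·7=28, U→Green 3·13=39. Service 252; fixed 569; total 821.

Total cost: 821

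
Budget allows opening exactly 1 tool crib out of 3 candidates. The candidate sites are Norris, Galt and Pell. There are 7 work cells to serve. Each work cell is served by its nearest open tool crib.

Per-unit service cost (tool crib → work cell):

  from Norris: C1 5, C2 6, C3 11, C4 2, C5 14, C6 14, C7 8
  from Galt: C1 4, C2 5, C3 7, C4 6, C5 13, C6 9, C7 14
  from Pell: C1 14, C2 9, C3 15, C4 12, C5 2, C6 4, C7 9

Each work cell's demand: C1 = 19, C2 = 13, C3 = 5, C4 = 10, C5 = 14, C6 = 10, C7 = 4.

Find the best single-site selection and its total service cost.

Choose Galt only; total service cost 564.

With exactly 1 open, each work cell uses its cheapest among the chosen.
{Galt}: C1→Galt 4·19=76, C2→Galt 5·13=65, C3→Galt 7·5=35, C4→Galt 6·10=60, C5→Galt 13·14=182, C6→Galt 9·10=90, C7→Galt 14·4=56. Service cost 564.
{Norris}: service cost 616
{Pell}: service cost 682
Among all 3 size-1 choices, {Galt} is lowest.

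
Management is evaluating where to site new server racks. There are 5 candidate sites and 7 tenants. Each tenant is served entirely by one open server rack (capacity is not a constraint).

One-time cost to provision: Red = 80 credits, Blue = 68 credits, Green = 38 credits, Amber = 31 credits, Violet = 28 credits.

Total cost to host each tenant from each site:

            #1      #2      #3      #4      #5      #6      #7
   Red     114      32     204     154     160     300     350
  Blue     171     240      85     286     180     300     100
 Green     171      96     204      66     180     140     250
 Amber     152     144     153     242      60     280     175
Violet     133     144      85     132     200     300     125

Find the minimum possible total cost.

For any fixed open set, each tenant goes to its cheapest open site; total = fixed + service.
{Red, Green, Amber, Violet}: #1→Red 114, #2→Red 32, #3→Violet 85, #4→Green 66, #5→Amber 60, #6→Green 140, #7→Violet 125. Service 622; fixed 177; total 799.
{Green, Amber, Violet}: #1→Violet 133, #2→Green 96, #3→Violet 85, #4→Green 66, #5→Amber 60, #6→Green 140, #7→Violet 125. Service 705; fixed 97; total 802.
{Red, Blue, Green, Amber}: #1→Red 114, #2→Red 32, #3→Blue 85, #4→Green 66, #5→Amber 60, #6→Green 140, #7→Blue 100. Service 597; fixed 217; total 814.
{Red, Blue, Green, Amber, Violet}: service 597 + fixed 245 = 842
No other subset beats 799.

Minimum total cost: 799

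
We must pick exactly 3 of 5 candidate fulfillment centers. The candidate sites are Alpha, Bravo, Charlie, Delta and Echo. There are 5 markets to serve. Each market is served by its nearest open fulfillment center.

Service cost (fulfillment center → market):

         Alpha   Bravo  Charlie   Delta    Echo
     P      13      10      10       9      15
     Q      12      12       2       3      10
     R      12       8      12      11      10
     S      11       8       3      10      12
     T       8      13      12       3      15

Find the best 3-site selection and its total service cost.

With exactly 3 open, each market uses its cheapest among the chosen.
{Bravo, Charlie, Delta}: P→Delta 9, Q→Charlie 2, R→Bravo 8, S→Charlie 3, T→Delta 3. Service cost 25.
{Charlie, Delta, Echo}: service cost 27
{Alpha, Charlie, Delta}: service cost 28
Among all 10 size-3 choices, {Bravo, Charlie, Delta} is lowest.

Choose Bravo, Charlie and Delta; total service cost 25.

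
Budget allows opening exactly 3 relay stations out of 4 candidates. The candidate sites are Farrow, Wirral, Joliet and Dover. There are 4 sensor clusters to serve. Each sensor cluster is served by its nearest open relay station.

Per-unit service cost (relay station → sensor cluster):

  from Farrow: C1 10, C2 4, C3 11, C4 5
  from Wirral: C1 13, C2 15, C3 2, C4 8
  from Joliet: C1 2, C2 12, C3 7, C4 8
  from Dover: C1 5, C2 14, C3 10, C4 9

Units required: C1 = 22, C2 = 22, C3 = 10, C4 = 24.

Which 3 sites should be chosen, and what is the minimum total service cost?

With exactly 3 open, each sensor cluster uses its cheapest among the chosen.
{Farrow, Wirral, Joliet}: C1→Joliet 2·22=44, C2→Farrow 4·22=88, C3→Wirral 2·10=20, C4→Farrow 5·24=120. Service cost 272.
{Farrow, Joliet, Dover}: service cost 322
{Farrow, Wirral, Dover}: service cost 338
Among all 4 size-3 choices, {Farrow, Wirral, Joliet} is lowest.

Choose Farrow, Wirral and Joliet; total service cost 272.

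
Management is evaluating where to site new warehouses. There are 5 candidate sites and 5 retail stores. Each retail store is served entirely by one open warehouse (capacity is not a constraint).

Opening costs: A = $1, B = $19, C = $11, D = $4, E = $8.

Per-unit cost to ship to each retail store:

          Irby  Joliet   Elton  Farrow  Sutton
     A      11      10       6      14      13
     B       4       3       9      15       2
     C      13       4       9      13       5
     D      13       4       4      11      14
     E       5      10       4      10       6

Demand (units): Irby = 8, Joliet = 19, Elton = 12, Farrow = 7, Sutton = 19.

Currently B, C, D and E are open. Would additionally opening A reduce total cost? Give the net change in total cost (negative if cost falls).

Current service cost with {B, C, D, E}: 245.
Adding A: each retail store re-picks its cheapest; new service cost 245, saving 0.
Extra fixed cost: 1. Net change = 1 − 0 = 1.
(Totals: 287 → 288.)

No — net change +1 (cost rises by 1).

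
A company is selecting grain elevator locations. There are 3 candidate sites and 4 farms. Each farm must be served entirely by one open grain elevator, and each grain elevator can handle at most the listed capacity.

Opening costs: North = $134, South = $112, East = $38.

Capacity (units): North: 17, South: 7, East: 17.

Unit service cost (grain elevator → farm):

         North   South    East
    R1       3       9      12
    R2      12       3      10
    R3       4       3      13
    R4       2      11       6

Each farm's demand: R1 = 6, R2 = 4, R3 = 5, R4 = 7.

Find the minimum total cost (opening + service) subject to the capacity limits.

Open {North, East}: R1→North 3·6=18, R2→East 10·4=40, R3→North 4·5=20, R4→East 6·7=42.
Loads: North carries 11/17, East carries 11/17. Service 120; fixed 172; total 292.
Next best feasible plan costs 300.

Minimum total cost: 292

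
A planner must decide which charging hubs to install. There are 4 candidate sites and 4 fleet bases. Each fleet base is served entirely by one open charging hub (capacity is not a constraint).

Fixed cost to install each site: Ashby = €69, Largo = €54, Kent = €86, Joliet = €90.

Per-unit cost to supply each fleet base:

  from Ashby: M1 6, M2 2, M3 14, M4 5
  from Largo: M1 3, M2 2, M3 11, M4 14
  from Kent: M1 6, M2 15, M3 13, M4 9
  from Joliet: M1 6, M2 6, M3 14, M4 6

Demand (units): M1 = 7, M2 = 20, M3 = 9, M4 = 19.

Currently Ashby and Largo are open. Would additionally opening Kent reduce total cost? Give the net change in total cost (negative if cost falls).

Current service cost with {Ashby, Largo}: 255.
Adding Kent: each fleet base re-picks its cheapest; new service cost 255, saving 0.
Extra fixed cost: 86. Net change = 86 − 0 = 86.
(Totals: 378 → 464.)

No — net change +86 (cost rises by 86).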